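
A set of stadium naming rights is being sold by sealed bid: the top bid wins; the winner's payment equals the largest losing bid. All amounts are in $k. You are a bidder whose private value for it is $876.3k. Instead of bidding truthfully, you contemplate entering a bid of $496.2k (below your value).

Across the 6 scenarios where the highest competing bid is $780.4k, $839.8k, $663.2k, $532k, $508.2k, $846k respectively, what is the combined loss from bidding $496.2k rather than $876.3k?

The deviation costs you only when the competing bid falls strictly between $496.2k and $876.3k; elsewhere both bids give the same outcome.
$780.4k: truthful payoff $95.9k, deviation payoff $0k → loss $95.9k.
$839.8k: truthful payoff $36.5k, deviation payoff $0k → loss $36.5k.
$663.2k: truthful payoff $213.1k, deviation payoff $0k → loss $213.1k.
$532k: truthful payoff $344.3k, deviation payoff $0k → loss $344.3k.
$508.2k: truthful payoff $368.1k, deviation payoff $0k → loss $368.1k.
$846k: truthful payoff $30.3k, deviation payoff $0k → loss $30.3k.
Total loss = $95.9k + $36.5k + $213.1k + $344.3k + $368.1k + $30.3k = $1088.2k.

$1088.2k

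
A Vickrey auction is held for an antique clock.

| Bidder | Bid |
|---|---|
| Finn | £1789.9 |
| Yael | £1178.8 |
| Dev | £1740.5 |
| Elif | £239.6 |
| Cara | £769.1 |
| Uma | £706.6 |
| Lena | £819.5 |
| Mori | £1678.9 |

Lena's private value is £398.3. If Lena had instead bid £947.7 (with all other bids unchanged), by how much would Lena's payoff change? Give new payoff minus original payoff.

The highest bid among the other bidders is £1789.9; Lena's bid doesn't change that.
Original bid £819.5: Lena is not highest (top rival bid is £1789.9); payoff £0.
Alternative bid £947.7: Lena is not highest (top rival bid is £1789.9); payoff £0.
Change in payoff = £0 − (£0) = £0.

£0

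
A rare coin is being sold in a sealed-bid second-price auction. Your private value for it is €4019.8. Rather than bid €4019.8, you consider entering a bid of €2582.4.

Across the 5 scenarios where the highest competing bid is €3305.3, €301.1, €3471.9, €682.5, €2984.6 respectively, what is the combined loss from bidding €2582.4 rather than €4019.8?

The deviation costs you only when the competing bid falls strictly between €2582.4 and €4019.8; elsewhere both bids give the same outcome.
€3305.3: truthful payoff €714.5, deviation payoff €0 → loss €714.5.
€301.1: outcomes coincide → loss €0.
€3471.9: truthful payoff €547.9, deviation payoff €0 → loss €547.9.
€682.5: outcomes coincide → loss €0.
€2984.6: truthful payoff €1035.2, deviation payoff €0 → loss €1035.2.
Total loss = €714.5 + €547.9 + €1035.2 = €2297.6.
In a second-price auction your bid sets only whether you win, not what you pay, so bidding your true value is weakly dominant.

€2297.6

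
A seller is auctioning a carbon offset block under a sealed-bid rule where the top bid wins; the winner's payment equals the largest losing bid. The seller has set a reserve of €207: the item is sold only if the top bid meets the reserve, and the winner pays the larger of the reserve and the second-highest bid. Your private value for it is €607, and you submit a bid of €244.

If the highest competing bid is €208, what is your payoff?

Your bid €244 is the highest and exceeds the reserve.
Price = max(second-highest bid, reserve) = max(€208, €207) = €208.
Payoff = €607 − €208 = €399.

€399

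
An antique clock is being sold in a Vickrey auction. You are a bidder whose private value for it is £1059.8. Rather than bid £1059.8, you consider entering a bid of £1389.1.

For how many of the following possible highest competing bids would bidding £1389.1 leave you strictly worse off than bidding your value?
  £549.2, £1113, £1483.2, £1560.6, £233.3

The deviation hurts exactly when the highest competing bid lies strictly between £1059.8 and £1389.1 — overbidding then wins at a price above your value.
£549.2: below both → same outcome either way.
£1113: inside the interval → strictly worse (loss £53.2).
£1483.2: above both → same outcome either way.
£1560.6: above both → same outcome either way.
£233.3: below both → same outcome either way.
Count: 1.

1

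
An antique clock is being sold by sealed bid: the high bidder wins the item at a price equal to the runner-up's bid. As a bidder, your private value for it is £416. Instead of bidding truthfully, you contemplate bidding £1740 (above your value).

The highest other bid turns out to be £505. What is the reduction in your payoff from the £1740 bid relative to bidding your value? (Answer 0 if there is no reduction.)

Bidding your value £416: you lose (since £416 < £505). Payoff £0.
Bidding £1740: you win and pay £505. Payoff £416 − £505 = −£89.
The competing bid £505 lies between your value and your inflated bid, so overbidding wins an item priced above your value.
Loss from deviating = £0 − (−£89) = £89.

£89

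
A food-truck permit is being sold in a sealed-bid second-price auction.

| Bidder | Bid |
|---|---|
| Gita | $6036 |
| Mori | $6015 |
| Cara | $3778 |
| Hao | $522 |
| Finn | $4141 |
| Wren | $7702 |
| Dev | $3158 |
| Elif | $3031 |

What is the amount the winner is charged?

$6036

Highest bid: Wren at $7702, so Wren wins.
Second-highest bid: Gita at $6036 — that is the price the winner pays.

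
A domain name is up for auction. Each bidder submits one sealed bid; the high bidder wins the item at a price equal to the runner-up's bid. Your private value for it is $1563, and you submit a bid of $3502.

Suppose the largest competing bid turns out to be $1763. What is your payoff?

Your bid $3502 exceeds the highest competing bid $1763, so you win.
In a second-price auction the winner pays the second-highest bid, $1763.
Payoff = value − price = $1563 − $1763 = −$200.

−$200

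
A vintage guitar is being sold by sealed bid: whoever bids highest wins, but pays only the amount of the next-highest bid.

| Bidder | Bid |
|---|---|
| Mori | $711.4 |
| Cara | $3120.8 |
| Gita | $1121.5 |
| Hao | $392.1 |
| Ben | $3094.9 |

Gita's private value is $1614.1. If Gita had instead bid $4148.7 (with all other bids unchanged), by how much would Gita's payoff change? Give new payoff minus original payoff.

The highest bid among the other bidders is $3120.8; Gita's bid doesn't change that.
Original bid $1121.5: Gita is not highest (top rival bid is $3120.8); payoff $0.
Alternative bid $4148.7: Gita is highest, pays the top rival bid $3120.8; payoff $1614.1 − $3120.8 = −$1506.7.
Change in payoff = −$1506.7 − ($0) = −$1506.7.

−$1506.7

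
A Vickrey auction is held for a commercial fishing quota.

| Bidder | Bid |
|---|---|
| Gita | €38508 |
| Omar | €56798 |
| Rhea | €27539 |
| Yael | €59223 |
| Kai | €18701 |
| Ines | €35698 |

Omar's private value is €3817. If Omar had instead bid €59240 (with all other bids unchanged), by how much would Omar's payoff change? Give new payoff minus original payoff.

−€55406

The highest bid among the other bidders is €59223; Omar's bid doesn't change that.
Original bid €56798: Omar is not highest (top rival bid is €59223); payoff €0.
Alternative bid €59240: Omar is highest, pays the top rival bid €59223; payoff €3817 − €59223 = −€55406.
Change in payoff = −€55406 − (€0) = −€55406.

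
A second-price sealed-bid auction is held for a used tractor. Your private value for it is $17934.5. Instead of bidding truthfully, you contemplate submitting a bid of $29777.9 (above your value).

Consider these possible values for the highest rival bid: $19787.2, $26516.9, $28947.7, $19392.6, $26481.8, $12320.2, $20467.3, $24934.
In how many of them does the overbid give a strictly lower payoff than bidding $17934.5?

The deviation hurts exactly when the highest competing bid lies strictly between $17934.5 and $29777.9 — overbidding then wins at a price above your value.
$19787.2: inside the interval → strictly worse (loss $1852.7).
$26516.9: inside the interval → strictly worse (loss $8582.4).
$28947.7: inside the interval → strictly worse (loss $11013.2).
$19392.6: inside the interval → strictly worse (loss $1458.1).
$26481.8: inside the interval → strictly worse (loss $8547.3).
$12320.2: below both → same outcome either way.
$20467.3: inside the interval → strictly worse (loss $2532.8).
$24934: inside the interval → strictly worse (loss $6999.5).
Count: 7.

7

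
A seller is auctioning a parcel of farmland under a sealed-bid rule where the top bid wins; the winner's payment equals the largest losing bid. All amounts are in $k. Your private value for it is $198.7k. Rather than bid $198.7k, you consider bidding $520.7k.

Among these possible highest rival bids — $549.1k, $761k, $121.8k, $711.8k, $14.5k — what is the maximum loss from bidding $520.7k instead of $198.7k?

$0k

$549.1k: same outcome either way → loss $0k.
$761k: same outcome either way → loss $0k.
$121.8k: same outcome either way → loss $0k.
$711.8k: same outcome either way → loss $0k.
$14.5k: same outcome either way → loss $0k.
Maximum loss: $0k.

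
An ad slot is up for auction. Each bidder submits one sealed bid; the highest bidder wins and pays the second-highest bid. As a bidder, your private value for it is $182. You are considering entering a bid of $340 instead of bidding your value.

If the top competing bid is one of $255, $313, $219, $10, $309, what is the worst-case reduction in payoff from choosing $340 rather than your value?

$131

$255: truthful gives $0, deviation gives −$73 → loss $73.
$313: truthful gives $0, deviation gives −$131 → loss $131.
$219: truthful gives $0, deviation gives −$37 → loss $37.
$10: same outcome either way → loss $0.
$309: truthful gives $0, deviation gives −$127 → loss $127.
Maximum loss: $131.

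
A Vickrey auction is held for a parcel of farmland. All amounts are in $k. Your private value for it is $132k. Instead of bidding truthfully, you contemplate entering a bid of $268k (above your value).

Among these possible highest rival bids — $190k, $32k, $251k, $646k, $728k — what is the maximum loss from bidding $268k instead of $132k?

$119k

$190k: truthful gives $0k, deviation gives −$58k → loss $58k.
$32k: same outcome either way → loss $0k.
$251k: truthful gives $0k, deviation gives −$119k → loss $119k.
$646k: same outcome either way → loss $0k.
$728k: same outcome either way → loss $0k.
Maximum loss: $119k.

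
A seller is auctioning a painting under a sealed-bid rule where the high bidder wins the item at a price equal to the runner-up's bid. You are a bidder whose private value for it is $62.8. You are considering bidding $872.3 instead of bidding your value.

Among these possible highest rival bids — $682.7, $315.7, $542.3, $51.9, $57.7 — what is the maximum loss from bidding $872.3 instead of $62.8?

$682.7: truthful gives $0, deviation gives −$619.9 → loss $619.9.
$315.7: truthful gives $0, deviation gives −$252.9 → loss $252.9.
$542.3: truthful gives $0, deviation gives −$479.5 → loss $479.5.
$51.9: same outcome either way → loss $0.
$57.7: same outcome either way → loss $0.
Maximum loss: $619.9.

$619.9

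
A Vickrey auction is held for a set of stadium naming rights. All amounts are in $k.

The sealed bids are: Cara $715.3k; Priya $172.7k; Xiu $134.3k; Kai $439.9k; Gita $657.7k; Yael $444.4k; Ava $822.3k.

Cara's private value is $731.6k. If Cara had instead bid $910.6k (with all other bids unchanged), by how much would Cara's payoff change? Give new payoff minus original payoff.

−$90.7k

The highest bid among the other bidders is $822.3k; Cara's bid doesn't change that.
Original bid $715.3k: Cara is not highest (top rival bid is $822.3k); payoff $0k.
Alternative bid $910.6k: Cara is highest, pays the top rival bid $822.3k; payoff $731.6k − $822.3k = −$90.7k.
Change in payoff = −$90.7k − ($0k) = −$90.7k.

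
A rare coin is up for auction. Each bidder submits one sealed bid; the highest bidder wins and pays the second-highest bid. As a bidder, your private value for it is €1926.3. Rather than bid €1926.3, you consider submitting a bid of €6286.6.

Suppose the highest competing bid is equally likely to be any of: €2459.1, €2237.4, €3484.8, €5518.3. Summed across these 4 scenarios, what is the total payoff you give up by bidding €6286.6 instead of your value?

The deviation costs you only when the competing bid falls strictly between €1926.3 and €6286.6; elsewhere both bids give the same outcome.
€2459.1: truthful payoff €0, deviation payoff −€532.8 → loss €532.8.
€2237.4: truthful payoff €0, deviation payoff −€311.1 → loss €311.1.
€3484.8: truthful payoff €0, deviation payoff −€1558.5 → loss €1558.5.
€5518.3: truthful payoff €0, deviation payoff −€3592 → loss €3592.
Total loss = €532.8 + €311.1 + €1558.5 + €3592 = €5994.4.

€5994.4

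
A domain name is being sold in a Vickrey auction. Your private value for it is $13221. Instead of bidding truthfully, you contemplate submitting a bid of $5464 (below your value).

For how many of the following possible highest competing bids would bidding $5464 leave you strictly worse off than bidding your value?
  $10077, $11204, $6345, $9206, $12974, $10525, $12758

7

The deviation hurts exactly when the highest competing bid lies strictly between $5464 and $13221 — underbidding then forfeits a profitable win.
$10077: inside the interval → strictly worse (loss $3144).
$11204: inside the interval → strictly worse (loss $2017).
$6345: inside the interval → strictly worse (loss $6876).
$9206: inside the interval → strictly worse (loss $4015).
$12974: inside the interval → strictly worse (loss $247).
$10525: inside the interval → strictly worse (loss $2696).
$12758: inside the interval → strictly worse (loss $463).
Count: 7.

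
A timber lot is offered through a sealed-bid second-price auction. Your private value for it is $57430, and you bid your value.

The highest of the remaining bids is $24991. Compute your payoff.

$32439

Your bid $57430 exceeds the highest competing bid $24991, so you win.
In a second-price auction the winner pays the second-highest bid, $24991.
Payoff = value − price = $57430 − $24991 = $32439.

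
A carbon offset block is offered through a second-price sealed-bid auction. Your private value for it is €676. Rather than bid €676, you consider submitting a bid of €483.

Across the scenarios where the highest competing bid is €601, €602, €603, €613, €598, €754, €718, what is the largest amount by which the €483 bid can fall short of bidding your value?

€78

€601: truthful gives €75, deviation gives €0 → loss €75.
€602: truthful gives €74, deviation gives €0 → loss €74.
€603: truthful gives €73, deviation gives €0 → loss €73.
€613: truthful gives €63, deviation gives €0 → loss €63.
€598: truthful gives €78, deviation gives €0 → loss €78.
€754: same outcome either way → loss €0.
€718: same outcome either way → loss €0.
Maximum loss: €78.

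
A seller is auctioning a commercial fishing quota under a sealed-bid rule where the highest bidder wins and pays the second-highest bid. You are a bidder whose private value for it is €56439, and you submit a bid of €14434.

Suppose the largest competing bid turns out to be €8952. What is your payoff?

Your bid €14434 exceeds the highest competing bid €8952, so you win.
In a second-price auction the winner pays the second-highest bid, €8952.
Payoff = value − price = €56439 − €8952 = €47487.

€47487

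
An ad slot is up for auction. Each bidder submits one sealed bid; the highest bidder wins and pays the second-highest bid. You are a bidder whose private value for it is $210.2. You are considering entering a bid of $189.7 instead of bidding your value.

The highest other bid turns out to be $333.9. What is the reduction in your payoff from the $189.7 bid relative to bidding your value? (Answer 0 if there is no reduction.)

$0

Bidding your value $210.2: you lose (since $210.2 < $333.9). Payoff $0.
Bidding $189.7: you lose. Payoff $0.
Difference = $0 − $0 = $0; both bids lead to the same outcome because the competing bid is above both your value and your alternative bid.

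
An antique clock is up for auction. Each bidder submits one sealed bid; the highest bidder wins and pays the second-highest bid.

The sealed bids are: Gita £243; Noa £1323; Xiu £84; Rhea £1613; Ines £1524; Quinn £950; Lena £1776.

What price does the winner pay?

£1613

Highest bid: Lena at £1776, so Lena wins.
Second-highest bid: Rhea at £1613 — that is the price the winner pays.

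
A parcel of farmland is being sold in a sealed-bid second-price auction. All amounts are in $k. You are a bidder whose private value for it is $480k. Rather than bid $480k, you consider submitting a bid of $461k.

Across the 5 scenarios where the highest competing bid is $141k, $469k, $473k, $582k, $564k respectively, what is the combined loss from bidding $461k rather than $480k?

The deviation costs you only when the competing bid falls strictly between $461k and $480k; elsewhere both bids give the same outcome.
$141k: outcomes coincide → loss $0k.
$469k: truthful payoff $11k, deviation payoff $0k → loss $11k.
$473k: truthful payoff $7k, deviation payoff $0k → loss $7k.
$582k: outcomes coincide → loss $0k.
$564k: outcomes coincide → loss $0k.
Total loss = $11k + $7k = $18k.

$18k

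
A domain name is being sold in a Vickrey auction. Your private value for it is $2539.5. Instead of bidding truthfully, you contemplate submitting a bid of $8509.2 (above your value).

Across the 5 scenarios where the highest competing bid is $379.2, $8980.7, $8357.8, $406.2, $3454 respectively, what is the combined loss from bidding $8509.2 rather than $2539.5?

$6732.8

The deviation costs you only when the competing bid falls strictly between $2539.5 and $8509.2; elsewhere both bids give the same outcome.
$379.2: outcomes coincide → loss $0.
$8980.7: outcomes coincide → loss $0.
$8357.8: truthful payoff $0, deviation payoff −$5818.3 → loss $5818.3.
$406.2: outcomes coincide → loss $0.
$3454: truthful payoff $0, deviation payoff −$914.5 → loss $914.5.
Total loss = $5818.3 + $914.5 = $6732.8.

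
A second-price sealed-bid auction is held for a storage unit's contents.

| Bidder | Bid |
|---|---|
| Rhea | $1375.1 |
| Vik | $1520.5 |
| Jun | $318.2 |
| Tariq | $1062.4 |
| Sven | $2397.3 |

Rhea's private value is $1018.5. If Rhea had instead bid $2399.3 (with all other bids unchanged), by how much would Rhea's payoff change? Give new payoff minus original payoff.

−$1378.8

The highest bid among the other bidders is $2397.3; Rhea's bid doesn't change that.
Original bid $1375.1: Rhea is not highest (top rival bid is $2397.3); payoff $0.
Alternative bid $2399.3: Rhea is highest, pays the top rival bid $2397.3; payoff $1018.5 − $2397.3 = −$1378.8.
Change in payoff = −$1378.8 − ($0) = −$1378.8.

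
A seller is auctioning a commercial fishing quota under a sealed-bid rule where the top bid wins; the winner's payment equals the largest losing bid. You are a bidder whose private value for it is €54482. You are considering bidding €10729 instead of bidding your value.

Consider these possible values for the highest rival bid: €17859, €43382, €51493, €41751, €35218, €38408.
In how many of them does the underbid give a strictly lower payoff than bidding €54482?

The deviation hurts exactly when the highest competing bid lies strictly between €10729 and €54482 — underbidding then forfeits a profitable win.
€17859: inside the interval → strictly worse (loss €36623).
€43382: inside the interval → strictly worse (loss €11100).
€51493: inside the interval → strictly worse (loss €2989).
€41751: inside the interval → strictly worse (loss €12731).
€35218: inside the interval → strictly worse (loss €19264).
€38408: inside the interval → strictly worse (loss €16074).
Count: 6.

6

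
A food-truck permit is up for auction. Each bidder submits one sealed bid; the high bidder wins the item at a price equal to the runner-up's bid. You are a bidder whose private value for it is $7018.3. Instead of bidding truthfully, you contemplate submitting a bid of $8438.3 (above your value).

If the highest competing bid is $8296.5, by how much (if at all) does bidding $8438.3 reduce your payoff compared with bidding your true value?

$1278.2

Bidding your value $7018.3: you lose (since $7018.3 < $8296.5). Payoff $0.
Bidding $8438.3: you win and pay $8296.5. Payoff $7018.3 − $8296.5 = −$1278.2.
The competing bid $8296.5 lies between your value and your inflated bid, so overbidding wins an item priced above your value.
Loss from deviating = $0 − (−$1278.2) = $1278.2.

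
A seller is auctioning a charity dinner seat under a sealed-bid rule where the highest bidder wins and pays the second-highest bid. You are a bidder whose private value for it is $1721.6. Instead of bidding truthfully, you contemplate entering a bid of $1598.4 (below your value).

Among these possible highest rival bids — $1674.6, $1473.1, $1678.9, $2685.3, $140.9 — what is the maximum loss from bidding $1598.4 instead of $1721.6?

$1674.6: truthful gives $47, deviation gives $0 → loss $47.
$1473.1: same outcome either way → loss $0.
$1678.9: truthful gives $42.7, deviation gives $0 → loss $42.7.
$2685.3: same outcome either way → loss $0.
$140.9: same outcome either way → loss $0.
Maximum loss: $47.

$47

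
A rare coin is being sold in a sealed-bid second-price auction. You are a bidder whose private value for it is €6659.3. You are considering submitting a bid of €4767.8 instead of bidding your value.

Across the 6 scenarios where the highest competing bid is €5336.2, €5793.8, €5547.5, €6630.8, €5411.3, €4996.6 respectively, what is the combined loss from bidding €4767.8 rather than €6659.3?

The deviation costs you only when the competing bid falls strictly between €4767.8 and €6659.3; elsewhere both bids give the same outcome.
€5336.2: truthful payoff €1323.1, deviation payoff €0 → loss €1323.1.
€5793.8: truthful payoff €865.5, deviation payoff €0 → loss €865.5.
€5547.5: truthful payoff €1111.8, deviation payoff €0 → loss €1111.8.
€6630.8: truthful payoff €28.5, deviation payoff €0 → loss €28.5.
€5411.3: truthful payoff €1248, deviation payoff €0 → loss €1248.
€4996.6: truthful payoff €1662.7, deviation payoff €0 → loss €1662.7.
Total loss = €1323.1 + €865.5 + €1111.8 + €28.5 + €1248 + €1662.7 = €6239.6.

€6239.6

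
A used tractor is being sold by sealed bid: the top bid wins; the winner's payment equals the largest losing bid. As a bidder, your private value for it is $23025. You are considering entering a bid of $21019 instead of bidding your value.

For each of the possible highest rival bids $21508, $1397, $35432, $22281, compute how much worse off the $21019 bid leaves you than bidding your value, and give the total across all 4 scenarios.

$2261

The deviation costs you only when the competing bid falls strictly between $21019 and $23025; elsewhere both bids give the same outcome.
$21508: truthful payoff $1517, deviation payoff $0 → loss $1517.
$1397: outcomes coincide → loss $0.
$35432: outcomes coincide → loss $0.
$22281: truthful payoff $744, deviation payoff $0 → loss $744.
Total loss = $1517 + $744 = $2261.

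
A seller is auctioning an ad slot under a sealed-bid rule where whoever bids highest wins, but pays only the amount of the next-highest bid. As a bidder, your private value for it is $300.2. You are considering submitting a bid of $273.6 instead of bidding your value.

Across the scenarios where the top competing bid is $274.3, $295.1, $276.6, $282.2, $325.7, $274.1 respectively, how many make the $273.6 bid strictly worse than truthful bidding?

5

The deviation hurts exactly when the highest competing bid lies strictly between $273.6 and $300.2 — underbidding then forfeits a profitable win.
$274.3: inside the interval → strictly worse (loss $25.9).
$295.1: inside the interval → strictly worse (loss $5.1).
$276.6: inside the interval → strictly worse (loss $23.6).
$282.2: inside the interval → strictly worse (loss $18).
$325.7: above both → same outcome either way.
$274.1: inside the interval → strictly worse (loss $26.1).
Count: 5.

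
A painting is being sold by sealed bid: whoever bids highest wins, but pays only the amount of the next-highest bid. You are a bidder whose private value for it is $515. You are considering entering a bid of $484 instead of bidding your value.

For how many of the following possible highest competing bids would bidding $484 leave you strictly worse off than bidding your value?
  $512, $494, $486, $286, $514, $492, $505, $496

7

The deviation hurts exactly when the highest competing bid lies strictly between $484 and $515 — underbidding then forfeits a profitable win.
$512: inside the interval → strictly worse (loss $3).
$494: inside the interval → strictly worse (loss $21).
$486: inside the interval → strictly worse (loss $29).
$286: below both → same outcome either way.
$514: inside the interval → strictly worse (loss $1).
$492: inside the interval → strictly worse (loss $23).
$505: inside the interval → strictly worse (loss $10).
$496: inside the interval → strictly worse (loss $19).
Count: 7.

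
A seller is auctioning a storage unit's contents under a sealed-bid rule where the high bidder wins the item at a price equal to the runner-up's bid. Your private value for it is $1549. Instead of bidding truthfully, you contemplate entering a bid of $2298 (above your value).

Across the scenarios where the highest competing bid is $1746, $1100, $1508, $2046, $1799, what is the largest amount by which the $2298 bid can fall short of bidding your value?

$497

$1746: truthful gives $0, deviation gives −$197 → loss $197.
$1100: same outcome either way → loss $0.
$1508: same outcome either way → loss $0.
$2046: truthful gives $0, deviation gives −$497 → loss $497.
$1799: truthful gives $0, deviation gives −$250 → loss $250.
Maximum loss: $497.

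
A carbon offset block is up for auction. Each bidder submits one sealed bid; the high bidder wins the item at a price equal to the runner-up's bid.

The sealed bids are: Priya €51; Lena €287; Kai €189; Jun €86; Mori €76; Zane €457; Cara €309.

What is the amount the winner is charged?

Highest bid: Zane at €457, so Zane wins.
Second-highest bid: Cara at €309 — that is the price the winner pays.

€309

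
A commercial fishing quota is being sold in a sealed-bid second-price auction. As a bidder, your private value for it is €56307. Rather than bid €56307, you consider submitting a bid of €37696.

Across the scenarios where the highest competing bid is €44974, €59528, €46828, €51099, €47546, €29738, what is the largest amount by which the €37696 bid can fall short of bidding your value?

€11333

€44974: truthful gives €11333, deviation gives €0 → loss €11333.
€59528: same outcome either way → loss €0.
€46828: truthful gives €9479, deviation gives €0 → loss €9479.
€51099: truthful gives €5208, deviation gives €0 → loss €5208.
€47546: truthful gives €8761, deviation gives €0 → loss €8761.
€29738: same outcome either way → loss €0.
Maximum loss: €11333.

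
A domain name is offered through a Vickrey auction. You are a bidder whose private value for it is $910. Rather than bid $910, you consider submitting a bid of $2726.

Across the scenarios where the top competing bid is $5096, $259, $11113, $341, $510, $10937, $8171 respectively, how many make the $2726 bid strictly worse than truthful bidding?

The deviation hurts exactly when the highest competing bid lies strictly between $910 and $2726 — overbidding then wins at a price above your value.
$5096: above both → same outcome either way.
$259: below both → same outcome either way.
$11113: above both → same outcome either way.
$341: below both → same outcome either way.
$510: below both → same outcome either way.
$10937: above both → same outcome either way.
$8171: above both → same outcome either way.
Count: 0.

0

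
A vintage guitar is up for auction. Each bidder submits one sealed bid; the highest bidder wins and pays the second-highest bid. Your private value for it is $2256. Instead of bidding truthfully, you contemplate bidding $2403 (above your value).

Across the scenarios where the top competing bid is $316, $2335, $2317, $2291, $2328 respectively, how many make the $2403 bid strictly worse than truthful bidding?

The deviation hurts exactly when the highest competing bid lies strictly between $2256 and $2403 — overbidding then wins at a price above your value.
$316: below both → same outcome either way.
$2335: inside the interval → strictly worse (loss $79).
$2317: inside the interval → strictly worse (loss $61).
$2291: inside the interval → strictly worse (loss $35).
$2328: inside the interval → strictly worse (loss $72).
Count: 4.

4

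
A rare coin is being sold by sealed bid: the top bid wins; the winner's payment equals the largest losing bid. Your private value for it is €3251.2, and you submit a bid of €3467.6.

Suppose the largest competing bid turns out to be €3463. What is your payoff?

−€211.8

Your bid €3467.6 exceeds the highest competing bid €3463, so you win.
In a second-price auction the winner pays the second-highest bid, €3463.
Payoff = value − price = €3251.2 − €3463 = −€211.8.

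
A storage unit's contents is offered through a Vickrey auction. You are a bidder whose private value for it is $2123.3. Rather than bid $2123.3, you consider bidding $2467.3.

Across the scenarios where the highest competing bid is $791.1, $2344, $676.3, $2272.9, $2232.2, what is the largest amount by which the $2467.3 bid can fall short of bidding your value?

$220.7

$791.1: same outcome either way → loss $0.
$2344: truthful gives $0, deviation gives −$220.7 → loss $220.7.
$676.3: same outcome either way → loss $0.
$2272.9: truthful gives $0, deviation gives −$149.6 → loss $149.6.
$2232.2: truthful gives $0, deviation gives −$108.9 → loss $108.9.
Maximum loss: $220.7.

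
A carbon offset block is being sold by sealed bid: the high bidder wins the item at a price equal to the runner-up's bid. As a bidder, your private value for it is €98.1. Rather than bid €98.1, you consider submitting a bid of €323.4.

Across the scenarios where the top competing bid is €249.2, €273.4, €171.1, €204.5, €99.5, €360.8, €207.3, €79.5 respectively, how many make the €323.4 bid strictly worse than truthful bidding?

The deviation hurts exactly when the highest competing bid lies strictly between €98.1 and €323.4 — overbidding then wins at a price above your value.
€249.2: inside the interval → strictly worse (loss €151.1).
€273.4: inside the interval → strictly worse (loss €175.3).
€171.1: inside the interval → strictly worse (loss €73).
€204.5: inside the interval → strictly worse (loss €106.4).
€99.5: inside the interval → strictly worse (loss €1.4).
€360.8: above both → same outcome either way.
€207.3: inside the interval → strictly worse (loss €109.2).
€79.5: below both → same outcome either way.
Count: 6.

6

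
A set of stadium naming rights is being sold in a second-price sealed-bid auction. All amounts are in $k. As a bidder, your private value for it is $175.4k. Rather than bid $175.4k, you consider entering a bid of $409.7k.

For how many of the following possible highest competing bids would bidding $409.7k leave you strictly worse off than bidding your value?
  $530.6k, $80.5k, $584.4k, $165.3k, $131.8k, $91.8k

The deviation hurts exactly when the highest competing bid lies strictly between $175.4k and $409.7k — overbidding then wins at a price above your value.
$530.6k: above both → same outcome either way.
$80.5k: below both → same outcome either way.
$584.4k: above both → same outcome either way.
$165.3k: below both → same outcome either way.
$131.8k: below both → same outcome either way.
$91.8k: below both → same outcome either way.
Count: 0.

0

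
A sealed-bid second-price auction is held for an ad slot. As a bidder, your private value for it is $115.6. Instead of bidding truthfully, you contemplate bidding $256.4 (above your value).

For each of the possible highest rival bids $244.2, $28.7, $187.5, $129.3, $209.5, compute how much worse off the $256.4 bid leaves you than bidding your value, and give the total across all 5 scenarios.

$308.1

The deviation costs you only when the competing bid falls strictly between $115.6 and $256.4; elsewhere both bids give the same outcome.
$244.2: truthful payoff $0, deviation payoff −$128.6 → loss $128.6.
$28.7: outcomes coincide → loss $0.
$187.5: truthful payoff $0, deviation payoff −$71.9 → loss $71.9.
$129.3: truthful payoff $0, deviation payoff −$13.7 → loss $13.7.
$209.5: truthful payoff $0, deviation payoff −$93.9 → loss $93.9.
Total loss = $128.6 + $71.9 + $13.7 + $93.9 = $308.1.
Truthful bidding weakly dominates here: raising your bid can only win items priced above your value, and lowering it can only forfeit items priced below.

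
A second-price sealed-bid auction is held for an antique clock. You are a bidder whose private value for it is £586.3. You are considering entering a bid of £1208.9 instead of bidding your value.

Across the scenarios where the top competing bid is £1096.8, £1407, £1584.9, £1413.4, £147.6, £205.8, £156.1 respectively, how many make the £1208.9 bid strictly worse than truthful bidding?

The deviation hurts exactly when the highest competing bid lies strictly between £586.3 and £1208.9 — overbidding then wins at a price above your value.
£1096.8: inside the interval → strictly worse (loss £510.5).
£1407: above both → same outcome either way.
£1584.9: above both → same outcome either way.
£1413.4: above both → same outcome either way.
£147.6: below both → same outcome either way.
£205.8: below both → same outcome either way.
£156.1: below both → same outcome either way.
Count: 1.

1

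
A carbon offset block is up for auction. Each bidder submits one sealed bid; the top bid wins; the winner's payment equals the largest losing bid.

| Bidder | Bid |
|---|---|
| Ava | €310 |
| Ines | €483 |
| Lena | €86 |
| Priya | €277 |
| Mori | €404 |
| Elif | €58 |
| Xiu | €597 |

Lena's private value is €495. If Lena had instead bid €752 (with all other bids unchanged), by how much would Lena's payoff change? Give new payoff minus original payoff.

−€102

The highest bid among the other bidders is €597; Lena's bid doesn't change that.
Original bid €86: Lena is not highest (top rival bid is €597); payoff €0.
Alternative bid €752: Lena is highest, pays the top rival bid €597; payoff €495 − €597 = −€102.
Change in payoff = −€102 − (€0) = −€102.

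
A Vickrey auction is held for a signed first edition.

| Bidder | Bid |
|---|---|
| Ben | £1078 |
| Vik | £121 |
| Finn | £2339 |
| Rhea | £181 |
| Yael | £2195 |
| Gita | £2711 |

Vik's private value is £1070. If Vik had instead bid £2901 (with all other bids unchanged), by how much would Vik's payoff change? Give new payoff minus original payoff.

The highest bid among the other bidders is £2711; Vik's bid doesn't change that.
Original bid £121: Vik is not highest (top rival bid is £2711); payoff £0.
Alternative bid £2901: Vik is highest, pays the top rival bid £2711; payoff £1070 − £2711 = −£1641.
Change in payoff = −£1641 − (£0) = −£1641.

−£1641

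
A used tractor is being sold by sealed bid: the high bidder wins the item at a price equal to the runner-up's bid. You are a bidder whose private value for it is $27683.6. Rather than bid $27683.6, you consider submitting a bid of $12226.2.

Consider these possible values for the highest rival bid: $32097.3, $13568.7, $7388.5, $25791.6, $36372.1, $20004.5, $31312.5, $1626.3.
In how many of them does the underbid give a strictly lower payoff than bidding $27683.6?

3

The deviation hurts exactly when the highest competing bid lies strictly between $12226.2 and $27683.6 — underbidding then forfeits a profitable win.
$32097.3: above both → same outcome either way.
$13568.7: inside the interval → strictly worse (loss $14114.9).
$7388.5: below both → same outcome either way.
$25791.6: inside the interval → strictly worse (loss $1892).
$36372.1: above both → same outcome either way.
$20004.5: inside the interval → strictly worse (loss $7679.1).
$31312.5: above both → same outcome either way.
$1626.3: below both → same outcome either way.
Count: 3.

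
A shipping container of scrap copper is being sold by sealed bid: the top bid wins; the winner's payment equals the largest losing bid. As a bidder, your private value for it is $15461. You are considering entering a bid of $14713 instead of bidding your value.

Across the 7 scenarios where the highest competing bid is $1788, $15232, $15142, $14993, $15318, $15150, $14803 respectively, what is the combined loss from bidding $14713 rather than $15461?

$2128

The deviation costs you only when the competing bid falls strictly between $14713 and $15461; elsewhere both bids give the same outcome.
$1788: outcomes coincide → loss $0.
$15232: truthful payoff $229, deviation payoff $0 → loss $229.
$15142: truthful payoff $319, deviation payoff $0 → loss $319.
$14993: truthful payoff $468, deviation payoff $0 → loss $468.
$15318: truthful payoff $143, deviation payoff $0 → loss $143.
$15150: truthful payoff $311, deviation payoff $0 → loss $311.
$14803: truthful payoff $658, deviation payoff $0 → loss $658.
Total loss = $229 + $319 + $468 + $143 + $311 + $658 = $2128.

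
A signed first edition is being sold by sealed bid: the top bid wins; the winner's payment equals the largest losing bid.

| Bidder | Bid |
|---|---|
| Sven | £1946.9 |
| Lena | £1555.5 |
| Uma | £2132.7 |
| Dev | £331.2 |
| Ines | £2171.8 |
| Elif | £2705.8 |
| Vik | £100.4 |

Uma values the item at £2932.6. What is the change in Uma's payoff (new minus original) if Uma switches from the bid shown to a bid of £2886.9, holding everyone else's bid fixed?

£226.8

The highest bid among the other bidders is £2705.8; Uma's bid doesn't change that.
Original bid £2132.7: Uma is not highest (top rival bid is £2705.8); payoff £0.
Alternative bid £2886.9: Uma is highest, pays the top rival bid £2705.8; payoff £2932.6 − £2705.8 = £226.8.
Change in payoff = £226.8 − (£0) = £226.8.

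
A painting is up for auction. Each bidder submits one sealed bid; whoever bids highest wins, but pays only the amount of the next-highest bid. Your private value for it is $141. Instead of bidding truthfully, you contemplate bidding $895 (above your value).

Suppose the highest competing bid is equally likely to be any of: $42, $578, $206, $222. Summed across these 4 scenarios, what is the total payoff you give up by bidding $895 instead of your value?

$583

The deviation costs you only when the competing bid falls strictly between $141 and $895; elsewhere both bids give the same outcome.
$42: outcomes coincide → loss $0.
$578: truthful payoff $0, deviation payoff −$437 → loss $437.
$206: truthful payoff $0, deviation payoff −$65 → loss $65.
$222: truthful payoff $0, deviation payoff −$81 → loss $81.
Total loss = $437 + $65 + $81 = $583.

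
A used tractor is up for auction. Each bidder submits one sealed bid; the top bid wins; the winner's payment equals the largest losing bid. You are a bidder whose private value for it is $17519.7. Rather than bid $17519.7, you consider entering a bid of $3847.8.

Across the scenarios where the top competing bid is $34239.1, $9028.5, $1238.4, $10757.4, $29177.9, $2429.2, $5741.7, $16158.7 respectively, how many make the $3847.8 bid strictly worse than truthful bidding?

The deviation hurts exactly when the highest competing bid lies strictly between $3847.8 and $17519.7 — underbidding then forfeits a profitable win.
$34239.1: above both → same outcome either way.
$9028.5: inside the interval → strictly worse (loss $8491.2).
$1238.4: below both → same outcome either way.
$10757.4: inside the interval → strictly worse (loss $6762.3).
$29177.9: above both → same outcome either way.
$2429.2: below both → same outcome either way.
$5741.7: inside the interval → strictly worse (loss $11778).
$16158.7: inside the interval → strictly worse (loss $1361).
Count: 4.

4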